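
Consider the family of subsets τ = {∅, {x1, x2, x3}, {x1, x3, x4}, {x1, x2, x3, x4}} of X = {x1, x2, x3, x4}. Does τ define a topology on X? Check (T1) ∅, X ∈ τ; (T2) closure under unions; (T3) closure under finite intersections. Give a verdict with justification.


τ is NOT a topology on X.

Axiom (T1): ∅ ∈ τ? Yes; X ∈ τ? Yes.
Axiom (T2/T3): check pairwise unions and intersections of members of τ.
Counterexample for (T3): {x1, x2, x3} ∩ {x1, x3, x4} = {x1, x3} ∉ τ. Therefore τ is NOT a topology.


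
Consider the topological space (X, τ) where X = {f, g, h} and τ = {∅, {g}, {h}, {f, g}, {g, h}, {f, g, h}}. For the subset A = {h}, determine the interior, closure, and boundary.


int(A) = {h}, cl(A) = {h}, ∂A = ∅.

Closed sets in (X, τ) are complements of opens:
  closed(X, τ) = {∅, {f}, {h}, {f, g}, {f, h}, {f, g, h}}.
int(A) = ⋃ {U ∈ τ : U ⊆ A}. Opens contained in A: ∅, {h}.
Taking the union of these: int(A) = {h}.
cl(A) = ⋂ {C closed : A ⊆ C}. Closed sets containing A: {h}, {f, h}, {f, g, h}.
Intersecting these: cl(A) = {h}.
∂A = cl(A) ∖ int(A) = {h} ∖ {h} = ∅.


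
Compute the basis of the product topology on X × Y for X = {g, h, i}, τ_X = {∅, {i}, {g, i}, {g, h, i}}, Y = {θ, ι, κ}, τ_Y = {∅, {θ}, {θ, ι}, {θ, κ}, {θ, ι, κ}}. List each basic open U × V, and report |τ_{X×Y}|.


Basis B = {∅ × ∅, {i} × {θ}, {g, i} × {θ}, {i} × {θ, ι}, {i} × {θ, κ}, {g, h, i} × {θ}, {i} × {θ, ι, κ}, {g, i} × {θ, ι}, {g, i} × {θ, κ}, {g, i} × {θ, ι, κ}, {g, h, i} × {θ, ι}, {g, h, i} × {θ, κ}, {g, h, i} × {θ, ι, κ}}; |τ_{X×Y}| = 30.

Enumerate products U × V with U ∈ τ_X, V ∈ τ_Y (deduplicated):
  ∅ × ∅ = {} (∅)
  {i} × {θ} = {(i,θ)}
  {g, i} × {θ} = {(g,θ), (i,θ)}
  {i} × {θ, ι} = {(i,θ), (i,ι)}
  {i} × {θ, κ} = {(i,θ), (i,κ)}
  {g, h, i} × {θ} = {(g,θ), (h,θ), (i,θ)}
  {i} × {θ, ι, κ} = {(i,θ), (i,ι), (i,κ)}
  {g, i} × {θ, ι} = {(g,θ), (g,ι), (i,θ), (i,ι)}
  {g, i} × {θ, κ} = {(g,θ), (g,κ), (i,θ), (i,κ)}
  {g, i} × {θ, ι, κ} = {(g,θ), (g,ι), (g,κ), (i,θ), (i,ι), (i,κ)}
  {g, h, i} × {θ, ι} = {(g,θ), (g,ι), (h,θ), (h,ι), (i,θ), (i,ι)}
  {g, h, i} × {θ, κ} = {(g,θ), (g,κ), (h,θ), (h,κ), (i,θ), (i,κ)}
  {g, h, i} × {θ, ι, κ} = {(g,θ), (g,ι), (g,κ), (h,θ), (h,ι), (h,κ), (i,θ), (i,ι), (i,κ)}
These 13 distinct sets form the basis B.
Close under arbitrary unions to get τ_{X×Y}; counting gives |τ_{X×Y}| = 30.


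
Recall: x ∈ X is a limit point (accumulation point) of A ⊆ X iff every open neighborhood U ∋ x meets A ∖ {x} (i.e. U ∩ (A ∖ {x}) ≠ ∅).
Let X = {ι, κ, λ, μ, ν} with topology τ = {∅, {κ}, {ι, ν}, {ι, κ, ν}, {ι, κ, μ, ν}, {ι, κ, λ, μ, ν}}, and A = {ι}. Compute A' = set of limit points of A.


A' = {λ, μ, ν}

For each x ∈ X, list the open sets U ∈ τ with x ∈ U, then check whether U ∩ (A ∖ {x}) ≠ ∅ for every such U.
  x = ι: open {ι, ν} ∋ x has {ι, ν} ∩ (A ∖ {ι}) = ∅, so x is NOT a limit point.
  x = κ: open {κ} ∋ x has {κ} ∩ (A ∖ {κ}) = ∅, so x is NOT a limit point.
  x = λ: opens ∋ x are {ι, κ, λ, μ, ν}; each meets A ∖ {λ}, so x IS a limit point.
  x = μ: opens ∋ x are {ι, κ, μ, ν}, {ι, κ, λ, μ, ν}; each meets A ∖ {μ}, so x IS a limit point.
  x = ν: opens ∋ x are {ι, ν}, {ι, κ, ν}, {ι, κ, μ, ν}, {ι, κ, λ, μ, ν}; each meets A ∖ {ν}, so x IS a limit point.
Collecting: A' = {λ, μ, ν}.


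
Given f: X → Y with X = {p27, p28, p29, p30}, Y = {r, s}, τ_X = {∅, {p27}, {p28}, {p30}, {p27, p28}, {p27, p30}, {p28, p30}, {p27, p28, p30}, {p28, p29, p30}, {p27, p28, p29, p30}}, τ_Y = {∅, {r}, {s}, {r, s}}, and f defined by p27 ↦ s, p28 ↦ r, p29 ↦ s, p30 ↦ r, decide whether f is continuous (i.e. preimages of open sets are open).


f is NOT continuous.

Compute f^{-1}(U) for each U ∈ τ_Y:
  U = ∅: f^{-1}(U) = ∅ ∈ τ_X ✓.
  U = {r}: f^{-1}(U) = {p28, p30} ∈ τ_X ✓.
  U = {s}: f^{-1}(U) = {p27, p29} ∉ τ_X ✗.
  U = {r, s}: f^{-1}(U) = {p27, p28, p29, p30} ∈ τ_X ✓.
Found U = {s} with f^{-1}(U) = {p27, p29} not in τ_X. Therefore f is NOT continuous.


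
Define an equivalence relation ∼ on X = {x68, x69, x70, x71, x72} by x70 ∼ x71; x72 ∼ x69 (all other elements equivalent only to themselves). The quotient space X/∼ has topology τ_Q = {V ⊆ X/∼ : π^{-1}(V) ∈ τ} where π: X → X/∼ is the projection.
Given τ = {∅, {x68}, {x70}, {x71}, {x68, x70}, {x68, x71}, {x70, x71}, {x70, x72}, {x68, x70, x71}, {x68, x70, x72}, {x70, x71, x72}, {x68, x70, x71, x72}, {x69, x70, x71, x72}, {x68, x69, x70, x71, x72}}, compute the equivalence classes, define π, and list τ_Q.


X/∼ = {[x68], [x69=x72], [x70=x71]}; |τ_Q| = 6.

Equivalence classes: [x68], [x69=x72], [x70=x71].
Quotient map π: X → X/∼ sends x68 ↦ [x68], x69 ↦ [x69=x72], x70 ↦ [x70=x71], x71 ↦ [x70=x71], x72 ↦ [x69=x72].
For each subset V ⊆ X/∼, compute π^{-1}(V) ⊆ X and check whether π^{-1}(V) ∈ τ. V is open in τ_Q iff π^{-1}(V) ∈ τ.
  V = {}: π^{-1}(V) = ∅ ∈ τ ✓.
  V = {[x68]}: π^{-1}(V) = {x68} ∈ τ ✓.
  V = {[x69=x72]}: π^{-1}(V) = {x69, x72} ∉ τ ✗.
  V = {[x68], [x69=x72]}: π^{-1}(V) = {x68, x69, x72} ∉ τ ✗.
  V = {[x70=x71]}: π^{-1}(V) = {x70, x71} ∈ τ ✓.
  V = {[x68], [x70=x71]}: π^{-1}(V) = {x68, x70, x71} ∈ τ ✓.
  V = {[x69=x72], [x70=x71]}: π^{-1}(V) = {x69, x70, x71, x72} ∈ τ ✓.
  V = {[x68], [x69=x72], [x70=x71]}: π^{-1}(V) = {x68, x69, x70, x71, x72} ∈ τ ✓.
Open sets in the quotient: τ_Q = {{}, {[x68]}, {[x70=x71]}, {[x68], [x70=x71]}, {[x69=x72], [x70=x71]}, {[x68], [x69=x72], [x70=x71]}} (6 elements).


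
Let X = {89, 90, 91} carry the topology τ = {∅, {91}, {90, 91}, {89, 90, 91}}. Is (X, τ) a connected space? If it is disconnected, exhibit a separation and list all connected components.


(X, τ) is connected.

Find clopen sets (U ∈ τ with X ∖ U ∈ τ):
  U = ∅, X ∖ U = {89, 90, 91} — both open, so U is clopen.
  U = {89, 90, 91}, X ∖ U = ∅ — both open, so U is clopen.
Only trivial clopens (∅ and X) exist, so (X, τ) is connected.
Compute connected components by grouping points that agree on all clopens:
  component: {89, 90, 91}


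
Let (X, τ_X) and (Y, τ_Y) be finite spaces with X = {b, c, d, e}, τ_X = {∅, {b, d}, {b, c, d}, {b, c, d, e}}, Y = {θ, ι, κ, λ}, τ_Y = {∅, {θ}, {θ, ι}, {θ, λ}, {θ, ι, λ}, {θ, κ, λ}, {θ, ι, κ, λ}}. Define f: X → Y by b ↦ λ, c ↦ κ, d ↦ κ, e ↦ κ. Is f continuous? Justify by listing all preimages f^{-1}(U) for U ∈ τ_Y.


f is NOT continuous.

Compute f^{-1}(U) for each U ∈ τ_Y:
  U = ∅: f^{-1}(U) = ∅ ∈ τ_X ✓.
  U = {θ}: f^{-1}(U) = ∅ ∈ τ_X ✓.
  U = {θ, ι}: f^{-1}(U) = ∅ ∈ τ_X ✓.
  U = {θ, λ}: f^{-1}(U) = {b} ∉ τ_X ✗.
  U = {θ, ι, λ}: f^{-1}(U) = {b} ∉ τ_X ✗.
  U = {θ, κ, λ}: f^{-1}(U) = {b, c, d, e} ∈ τ_X ✓.
  U = {θ, ι, κ, λ}: f^{-1}(U) = {b, c, d, e} ∈ τ_X ✓.
Found U = {θ, λ} with f^{-1}(U) = {b} not in τ_X. Therefore f is NOT continuous.


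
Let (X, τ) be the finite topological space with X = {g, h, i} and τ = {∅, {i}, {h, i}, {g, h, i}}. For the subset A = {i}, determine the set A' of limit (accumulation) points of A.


A' = {g, h}

For each x ∈ X, list the open sets U ∈ τ with x ∈ U, then check whether U ∩ (A ∖ {x}) ≠ ∅ for every such U.
  x = g: opens ∋ x are {g, h, i}; each meets A ∖ {g}, so x IS a limit point.
  x = h: opens ∋ x are {h, i}, {g, h, i}; each meets A ∖ {h}, so x IS a limit point.
  x = i: open {i} ∋ x has {i} ∩ (A ∖ {i}) = ∅, so x is NOT a limit point.
Collecting: A' = {g, h}.


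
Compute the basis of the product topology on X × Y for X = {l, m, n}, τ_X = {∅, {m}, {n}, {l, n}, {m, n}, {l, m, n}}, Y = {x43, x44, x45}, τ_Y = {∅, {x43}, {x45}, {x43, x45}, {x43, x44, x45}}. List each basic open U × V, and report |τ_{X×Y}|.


Basis B = {∅ × ∅, {m} × {x43}, {m} × {x45}, {n} × {x43}, {n} × {x45}, {l, n} × {x43}, {l, n} × {x45}, {m} × {x43, x45}, {m, n} × {x43}, {m, n} × {x45}, {n} × {x43, x45}, {l, m, n} × {x43}, {l, m, n} × {x45}, {m} × {x43, x44, x45}, {n} × {x43, x44, x45}, {l, n} × {x43, x45}, {m, n} × {x43, x45}, {l, n} × {x43, x44, x45}, {l, m, n} × {x43, x45}, {m, n} × {x43, x44, x45}, {l, m, n} × {x43, x44, x45}}; |τ_{X×Y}| = 70.

Enumerate products U × V with U ∈ τ_X, V ∈ τ_Y (deduplicated):
  ∅ × ∅ = {} (∅)
  {m} × {x43} = {(m,x43)}
  {m} × {x45} = {(m,x45)}
  {n} × {x43} = {(n,x43)}
  {n} × {x45} = {(n,x45)}
  {l, n} × {x43} = {(l,x43), (n,x43)}
  {l, n} × {x45} = {(l,x45), (n,x45)}
  {m} × {x43, x45} = {(m,x43), (m,x45)}
  {m, n} × {x43} = {(m,x43), (n,x43)}
  {m, n} × {x45} = {(m,x45), (n,x45)}
  {n} × {x43, x45} = {(n,x43), (n,x45)}
  {l, m, n} × {x43} = {(l,x43), (m,x43), (n,x43)}
  {l, m, n} × {x45} = {(l,x45), (m,x45), (n,x45)}
  {m} × {x43, x44, x45} = {(m,x43), (m,x44), (m,x45)}
  {n} × {x43, x44, x45} = {(n,x43), (n,x44), (n,x45)}
  {l, n} × {x43, x45} = {(l,x43), (l,x45), (n,x43), (n,x45)}
  {m, n} × {x43, x45} = {(m,x43), (m,x45), (n,x43), (n,x45)}
  {l, n} × {x43, x44, x45} = {(l,x43), (l,x44), (l,x45), (n,x43), (n,x44), (n,x45)}
  {l, m, n} × {x43, x45} = {(l,x43), (l,x45), (m,x43), (m,x45), (n,x43), (n,x45)}
  {m, n} × {x43, x44, x45} = {(m,x43), (m,x44), (m,x45), (n,x43), (n,x44), (n,x45)}
  {l, m, n} × {x43, x44, x45} = {(l,x43), (l,x44), (l,x45), (m,x43), (m,x44), (m,x45), (n,x43), (n,x44), (n,x45)}
These 21 distinct sets form the basis B.
Close under arbitrary unions to get τ_{X×Y}; counting gives |τ_{X×Y}| = 70.


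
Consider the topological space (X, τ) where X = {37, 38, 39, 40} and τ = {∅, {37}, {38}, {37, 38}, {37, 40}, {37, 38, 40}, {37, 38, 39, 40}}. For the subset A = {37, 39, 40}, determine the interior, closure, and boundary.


int(A) = {37, 40}, cl(A) = {37, 39, 40}, ∂A = {39}.

Closed sets in (X, τ) are complements of opens:
  closed(X, τ) = {∅, {39}, {38, 39}, {39, 40}, {37, 39, 40}, {38, 39, 40}, {37, 38, 39, 40}}.
int(A) = ⋃ {U ∈ τ : U ⊆ A}. Opens contained in A: ∅, {37}, {37, 40}.
Taking the union of these: int(A) = {37, 40}.
cl(A) = ⋂ {C closed : A ⊆ C}. Closed sets containing A: {37, 39, 40}, {37, 38, 39, 40}.
Intersecting these: cl(A) = {37, 39, 40}.
∂A = cl(A) ∖ int(A) = {37, 39, 40} ∖ {37, 40} = {39}.


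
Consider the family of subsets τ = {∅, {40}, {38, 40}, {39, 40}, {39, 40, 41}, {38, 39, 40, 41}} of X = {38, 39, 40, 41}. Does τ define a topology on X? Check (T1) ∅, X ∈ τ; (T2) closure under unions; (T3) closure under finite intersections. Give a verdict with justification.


τ is NOT a topology on X.

Axiom (T1): ∅ ∈ τ? Yes; X ∈ τ? Yes.
Axiom (T2/T3): check pairwise unions and intersections of members of τ.
Counterexample for (T2): {38, 40} ∪ {39, 40} = {38, 39, 40} ∉ τ. Therefore τ is NOT a topology.


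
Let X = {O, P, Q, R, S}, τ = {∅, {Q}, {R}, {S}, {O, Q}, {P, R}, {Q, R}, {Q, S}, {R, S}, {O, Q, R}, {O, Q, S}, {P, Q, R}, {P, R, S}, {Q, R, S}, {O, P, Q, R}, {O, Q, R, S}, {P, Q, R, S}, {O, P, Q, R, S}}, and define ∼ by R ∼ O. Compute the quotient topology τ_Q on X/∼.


X/∼ = {[O=R], [P], [Q], [S]}; |τ_Q| = 8.

Equivalence classes: [O=R], [P], [Q], [S].
Quotient map π: X → X/∼ sends O ↦ [O=R], P ↦ [P], Q ↦ [Q], R ↦ [O=R], S ↦ [S].
For each subset V ⊆ X/∼, compute π^{-1}(V) ⊆ X and check whether π^{-1}(V) ∈ τ. V is open in τ_Q iff π^{-1}(V) ∈ τ.
  V = {}: π^{-1}(V) = ∅ ∈ τ ✓.
  V = {[O=R]}: π^{-1}(V) = {O, R} ∉ τ ✗.
  V = {[P]}: π^{-1}(V) = {P} ∉ τ ✗.
  V = {[O=R], [P]}: π^{-1}(V) = {O, P, R} ∉ τ ✗.
  V = {[Q]}: π^{-1}(V) = {Q} ∈ τ ✓.
  V = {[O=R], [Q]}: π^{-1}(V) = {O, Q, R} ∈ τ ✓.
  V = {[P], [Q]}: π^{-1}(V) = {P, Q} ∉ τ ✗.
  V = {[O=R], [P], [Q]}: π^{-1}(V) = {O, P, Q, R} ∈ τ ✓.
  V = {[S]}: π^{-1}(V) = {S} ∈ τ ✓.
  V = {[O=R], [S]}: π^{-1}(V) = {O, R, S} ∉ τ ✗.
  V = {[P], [S]}: π^{-1}(V) = {P, S} ∉ τ ✗.
  V = {[O=R], [P], [S]}: π^{-1}(V) = {O, P, R, S} ∉ τ ✗.
  V = {[Q], [S]}: π^{-1}(V) = {Q, S} ∈ τ ✓.
  V = {[O=R], [Q], [S]}: π^{-1}(V) = {O, Q, R, S} ∈ τ ✓.
  V = {[P], [Q], [S]}: π^{-1}(V) = {P, Q, S} ∉ τ ✗.
  V = {[O=R], [P], [Q], [S]}: π^{-1}(V) = {O, P, Q, R, S} ∈ τ ✓.
Open sets in the quotient: τ_Q = {{}, {[Q]}, {[O=R], [Q]}, {[O=R], [P], [Q]}, {[S]}, {[Q], [S]}, {[O=R], [Q], [S]}, {[O=R], [P], [Q], [S]}} (8 elements).


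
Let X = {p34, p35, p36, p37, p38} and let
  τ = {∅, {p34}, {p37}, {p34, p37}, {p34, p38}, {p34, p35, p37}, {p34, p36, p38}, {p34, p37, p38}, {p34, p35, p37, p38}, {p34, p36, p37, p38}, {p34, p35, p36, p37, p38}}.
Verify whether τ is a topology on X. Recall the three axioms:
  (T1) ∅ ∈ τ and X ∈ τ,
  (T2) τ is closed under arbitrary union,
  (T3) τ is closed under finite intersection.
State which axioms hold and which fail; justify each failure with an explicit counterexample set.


τ IS a topology on X.

Axiom (T1): ∅ ∈ τ? Yes; X ∈ τ? Yes.
Axiom (T2/T3): check pairwise unions and intersections of members of τ.
All pairwise intersections and unions checked — each lies in τ. Therefore τ satisfies (T1), (T2), (T3): it IS a topology on X.


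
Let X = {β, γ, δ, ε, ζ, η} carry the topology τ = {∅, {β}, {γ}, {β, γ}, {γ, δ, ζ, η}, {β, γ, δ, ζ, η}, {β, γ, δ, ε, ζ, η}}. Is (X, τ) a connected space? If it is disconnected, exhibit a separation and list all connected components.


(X, τ) is connected.

Find clopen sets (U ∈ τ with X ∖ U ∈ τ):
  U = ∅, X ∖ U = {β, γ, δ, ε, ζ, η} — both open, so U is clopen.
  U = {β, γ, δ, ε, ζ, η}, X ∖ U = ∅ — both open, so U is clopen.
Only trivial clopens (∅ and X) exist, so (X, τ) is connected.
Compute connected components by grouping points that agree on all clopens:
  component: {β, γ, δ, ε, ζ, η}


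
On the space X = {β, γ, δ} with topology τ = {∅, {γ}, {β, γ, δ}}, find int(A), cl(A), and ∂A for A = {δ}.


int(A) = ∅, cl(A) = {β, δ}, ∂A = {β, δ}.

Closed sets in (X, τ) are complements of opens:
  closed(X, τ) = {∅, {β, δ}, {β, γ, δ}}.
int(A) = ⋃ {U ∈ τ : U ⊆ A}. Opens contained in A: ∅.
Taking the union of these: int(A) = ∅.
cl(A) = ⋂ {C closed : A ⊆ C}. Closed sets containing A: {β, δ}, {β, γ, δ}.
Intersecting these: cl(A) = {β, δ}.
∂A = cl(A) ∖ int(A) = {β, δ} ∖ ∅ = {β, δ}.


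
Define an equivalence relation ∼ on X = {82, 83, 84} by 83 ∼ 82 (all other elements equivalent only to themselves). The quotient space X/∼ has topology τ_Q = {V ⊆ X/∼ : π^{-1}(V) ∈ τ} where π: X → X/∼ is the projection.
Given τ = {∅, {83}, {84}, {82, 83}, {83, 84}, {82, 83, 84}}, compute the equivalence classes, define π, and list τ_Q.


X/∼ = {[82=83], [84]}; |τ_Q| = 4.

Equivalence classes: [82=83], [84].
Quotient map π: X → X/∼ sends 82 ↦ [82=83], 83 ↦ [82=83], 84 ↦ [84].
For each subset V ⊆ X/∼, compute π^{-1}(V) ⊆ X and check whether π^{-1}(V) ∈ τ. V is open in τ_Q iff π^{-1}(V) ∈ τ.
  V = {}: π^{-1}(V) = ∅ ∈ τ ✓.
  V = {[82=83]}: π^{-1}(V) = {82, 83} ∈ τ ✓.
  V = {[84]}: π^{-1}(V) = {84} ∈ τ ✓.
  V = {[82=83], [84]}: π^{-1}(V) = {82, 83, 84} ∈ τ ✓.
Open sets in the quotient: τ_Q = {{}, {[82=83]}, {[84]}, {[82=83], [84]}} (4 elements).


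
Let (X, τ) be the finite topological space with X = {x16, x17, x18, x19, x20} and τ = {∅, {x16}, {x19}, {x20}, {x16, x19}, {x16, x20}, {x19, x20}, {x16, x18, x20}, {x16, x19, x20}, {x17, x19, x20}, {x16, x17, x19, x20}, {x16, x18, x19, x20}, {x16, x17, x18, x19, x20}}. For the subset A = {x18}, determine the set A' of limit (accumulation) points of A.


A' = ∅

For each x ∈ X, list the open sets U ∈ τ with x ∈ U, then check whether U ∩ (A ∖ {x}) ≠ ∅ for every such U.
  x = x16: open {x16} ∋ x has {x16} ∩ (A ∖ {x16}) = ∅, so x is NOT a limit point.
  x = x17: open {x17, x19, x20} ∋ x has {x17, x19, x20} ∩ (A ∖ {x17}) = ∅, so x is NOT a limit point.
  x = x18: open {x16, x18, x20} ∋ x has {x16, x18, x20} ∩ (A ∖ {x18}) = ∅, so x is NOT a limit point.
  x = x19: open {x19} ∋ x has {x19} ∩ (A ∖ {x19}) = ∅, so x is NOT a limit point.
  x = x20: open {x20} ∋ x has {x20} ∩ (A ∖ {x20}) = ∅, so x is NOT a limit point.
Collecting: A' = ∅.


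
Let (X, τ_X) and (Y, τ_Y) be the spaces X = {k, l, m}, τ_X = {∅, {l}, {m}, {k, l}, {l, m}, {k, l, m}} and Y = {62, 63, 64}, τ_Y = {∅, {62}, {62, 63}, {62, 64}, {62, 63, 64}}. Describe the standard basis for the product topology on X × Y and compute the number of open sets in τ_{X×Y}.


Basis B = {∅ × ∅, {l} × {62}, {m} × {62}, {k, l} × {62}, {l} × {62, 63}, {l} × {62, 64}, {l, m} × {62}, {m} × {62, 63}, {m} × {62, 64}, {k, l, m} × {62}, {l} × {62, 63, 64}, {m} × {62, 63, 64}, {k, l} × {62, 63}, {k, l} × {62, 64}, {l, m} × {62, 63}, {l, m} × {62, 64}, {k, l} × {62, 63, 64}, {k, l, m} × {62, 63}, {k, l, m} × {62, 64}, {l, m} × {62, 63, 64}, {k, l, m} × {62, 63, 64}}; |τ_{X×Y}| = 70.

Enumerate products U × V with U ∈ τ_X, V ∈ τ_Y (deduplicated):
  ∅ × ∅ = {} (∅)
  {l} × {62} = {(l,62)}
  {m} × {62} = {(m,62)}
  {k, l} × {62} = {(k,62), (l,62)}
  {l} × {62, 63} = {(l,62), (l,63)}
  {l} × {62, 64} = {(l,62), (l,64)}
  {l, m} × {62} = {(l,62), (m,62)}
  {m} × {62, 63} = {(m,62), (m,63)}
  {m} × {62, 64} = {(m,62), (m,64)}
  {k, l, m} × {62} = {(k,62), (l,62), (m,62)}
  {l} × {62, 63, 64} = {(l,62), (l,63), (l,64)}
  {m} × {62, 63, 64} = {(m,62), (m,63), (m,64)}
  {k, l} × {62, 63} = {(k,62), (k,63), (l,62), (l,63)}
  {k, l} × {62, 64} = {(k,62), (k,64), (l,62), (l,64)}
  {l, m} × {62, 63} = {(l,62), (l,63), (m,62), (m,63)}
  {l, m} × {62, 64} = {(l,62), (l,64), (m,62), (m,64)}
  {k, l} × {62, 63, 64} = {(k,62), (k,63), (k,64), (l,62), (l,63), (l,64)}
  {k, l, m} × {62, 63} = {(k,62), (k,63), (l,62), (l,63), (m,62), (m,63)}
  {k, l, m} × {62, 64} = {(k,62), (k,64), (l,62), (l,64), (m,62), (m,64)}
  {l, m} × {62, 63, 64} = {(l,62), (l,63), (l,64), (m,62), (m,63), (m,64)}
  {k, l, m} × {62, 63, 64} = {(k,62), (k,63), (k,64), (l,62), (l,63), (l,64), (m,62), (m,63), (m,64)}
These 21 distinct sets form the basis B.
Close under arbitrary unions to get τ_{X×Y}; counting gives |τ_{X×Y}| = 70.


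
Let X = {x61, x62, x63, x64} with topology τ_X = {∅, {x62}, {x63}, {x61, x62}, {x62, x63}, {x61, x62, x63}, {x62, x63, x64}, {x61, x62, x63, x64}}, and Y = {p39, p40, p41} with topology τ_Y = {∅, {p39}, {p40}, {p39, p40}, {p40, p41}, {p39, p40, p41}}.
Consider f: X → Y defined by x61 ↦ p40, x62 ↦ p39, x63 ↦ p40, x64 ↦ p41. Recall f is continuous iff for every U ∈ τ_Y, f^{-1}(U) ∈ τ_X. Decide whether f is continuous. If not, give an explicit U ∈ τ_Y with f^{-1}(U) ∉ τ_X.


f is NOT continuous.

Compute f^{-1}(U) for each U ∈ τ_Y:
  U = ∅: f^{-1}(U) = ∅ ∈ τ_X ✓.
  U = {p39}: f^{-1}(U) = {x62} ∈ τ_X ✓.
  U = {p40}: f^{-1}(U) = {x61, x63} ∉ τ_X ✗.
  U = {p39, p40}: f^{-1}(U) = {x61, x62, x63} ∈ τ_X ✓.
  U = {p40, p41}: f^{-1}(U) = {x61, x63, x64} ∉ τ_X ✗.
  U = {p39, p40, p41}: f^{-1}(U) = {x61, x62, x63, x64} ∈ τ_X ✓.
Found U = {p40} with f^{-1}(U) = {x61, x63} not in τ_X. Therefore f is NOT continuous.


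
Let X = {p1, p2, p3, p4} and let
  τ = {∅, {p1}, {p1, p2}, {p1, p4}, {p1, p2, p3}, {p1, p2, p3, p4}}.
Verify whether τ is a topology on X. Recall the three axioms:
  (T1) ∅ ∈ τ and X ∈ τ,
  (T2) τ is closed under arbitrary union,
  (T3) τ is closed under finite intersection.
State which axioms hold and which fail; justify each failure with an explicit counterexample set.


τ is NOT a topology on X.

Axiom (T1): ∅ ∈ τ? Yes; X ∈ τ? Yes.
Axiom (T2/T3): check pairwise unions and intersections of members of τ.
Counterexample for (T2): {p1, p2} ∪ {p1, p4} = {p1, p2, p4} ∉ τ. Therefore τ is NOT a topology.


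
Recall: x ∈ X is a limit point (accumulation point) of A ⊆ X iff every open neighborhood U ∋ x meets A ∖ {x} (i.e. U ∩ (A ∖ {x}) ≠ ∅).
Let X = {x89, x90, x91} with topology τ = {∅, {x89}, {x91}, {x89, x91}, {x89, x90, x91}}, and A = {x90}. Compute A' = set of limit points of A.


A' = ∅

For each x ∈ X, list the open sets U ∈ τ with x ∈ U, then check whether U ∩ (A ∖ {x}) ≠ ∅ for every such U.
  x = x89: open {x89} ∋ x has {x89} ∩ (A ∖ {x89}) = ∅, so x is NOT a limit point.
  x = x90: open {x89, x90, x91} ∋ x has {x89, x90, x91} ∩ (A ∖ {x90}) = ∅, so x is NOT a limit point.
  x = x91: open {x91} ∋ x has {x91} ∩ (A ∖ {x91}) = ∅, so x is NOT a limit point.
Collecting: A' = ∅.


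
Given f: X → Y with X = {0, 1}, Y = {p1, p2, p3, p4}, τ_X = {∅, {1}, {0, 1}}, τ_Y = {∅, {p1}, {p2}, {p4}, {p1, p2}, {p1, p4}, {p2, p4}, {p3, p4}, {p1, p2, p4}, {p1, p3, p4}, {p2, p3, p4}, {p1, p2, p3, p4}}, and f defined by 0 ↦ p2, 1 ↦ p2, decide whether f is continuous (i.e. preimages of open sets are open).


f IS continuous.

Compute f^{-1}(U) for each U ∈ τ_Y:
  U = ∅: f^{-1}(U) = ∅ ∈ τ_X ✓.
  U = {p1}: f^{-1}(U) = ∅ ∈ τ_X ✓.
  U = {p2}: f^{-1}(U) = {0, 1} ∈ τ_X ✓.
  U = {p4}: f^{-1}(U) = ∅ ∈ τ_X ✓.
  U = {p1, p2}: f^{-1}(U) = {0, 1} ∈ τ_X ✓.
  U = {p1, p4}: f^{-1}(U) = ∅ ∈ τ_X ✓.
  U = {p2, p4}: f^{-1}(U) = {0, 1} ∈ τ_X ✓.
  U = {p3, p4}: f^{-1}(U) = ∅ ∈ τ_X ✓.
  U = {p1, p2, p4}: f^{-1}(U) = {0, 1} ∈ τ_X ✓.
  U = {p1, p3, p4}: f^{-1}(U) = ∅ ∈ τ_X ✓.
  U = {p2, p3, p4}: f^{-1}(U) = {0, 1} ∈ τ_X ✓.
  U = {p1, p2, p3, p4}: f^{-1}(U) = {0, 1} ∈ τ_X ✓.
Every preimage lies in τ_X, so f IS continuous.


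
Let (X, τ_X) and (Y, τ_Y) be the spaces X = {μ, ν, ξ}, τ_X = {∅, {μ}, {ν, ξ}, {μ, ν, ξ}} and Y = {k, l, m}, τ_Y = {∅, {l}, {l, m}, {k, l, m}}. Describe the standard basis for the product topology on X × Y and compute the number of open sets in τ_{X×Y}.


Basis B = {∅ × ∅, {μ} × {l}, {μ} × {l, m}, {ν, ξ} × {l}, {μ} × {k, l, m}, {μ, ν, ξ} × {l}, {ν, ξ} × {l, m}, {μ, ν, ξ} × {l, m}, {ν, ξ} × {k, l, m}, {μ, ν, ξ} × {k, l, m}}; |τ_{X×Y}| = 16.

Enumerate products U × V with U ∈ τ_X, V ∈ τ_Y (deduplicated):
  ∅ × ∅ = {} (∅)
  {μ} × {l} = {(μ,l)}
  {μ} × {l, m} = {(μ,l), (μ,m)}
  {ν, ξ} × {l} = {(ν,l), (ξ,l)}
  {μ} × {k, l, m} = {(μ,k), (μ,l), (μ,m)}
  {μ, ν, ξ} × {l} = {(μ,l), (ν,l), (ξ,l)}
  {ν, ξ} × {l, m} = {(ν,l), (ν,m), (ξ,l), (ξ,m)}
  {μ, ν, ξ} × {l, m} = {(μ,l), (μ,m), (ν,l), (ν,m), (ξ,l), (ξ,m)}
  {ν, ξ} × {k, l, m} = {(ν,k), (ν,l), (ν,m), (ξ,k), (ξ,l), (ξ,m)}
  {μ, ν, ξ} × {k, l, m} = {(μ,k), (μ,l), (μ,m), (ν,k), (ν,l), (ν,m), (ξ,k), (ξ,l), (ξ,m)}
These 10 distinct sets form the basis B.
Close under arbitrary unions to get τ_{X×Y}; counting gives |τ_{X×Y}| = 16.


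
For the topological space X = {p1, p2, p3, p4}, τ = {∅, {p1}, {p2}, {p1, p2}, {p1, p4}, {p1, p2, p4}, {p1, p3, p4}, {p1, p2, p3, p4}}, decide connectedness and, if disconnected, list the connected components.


(X, τ) is disconnected; components = [{p2}, {p1, p3, p4}].

Find clopen sets (U ∈ τ with X ∖ U ∈ τ):
  U = ∅, X ∖ U = {p1, p2, p3, p4} — both open, so U is clopen.
  U = {p2}, X ∖ U = {p1, p3, p4} — both open, so U is clopen.
  U = {p1, p3, p4}, X ∖ U = {p2} — both open, so U is clopen.
  U = {p1, p2, p3, p4}, X ∖ U = ∅ — both open, so U is clopen.
Nontrivial clopen(s) exist: e.g. {p2}. So (X, τ) is disconnected.
Compute connected components by grouping points that agree on all clopens:
  component: {p2}
  component: {p1, p3, p4}


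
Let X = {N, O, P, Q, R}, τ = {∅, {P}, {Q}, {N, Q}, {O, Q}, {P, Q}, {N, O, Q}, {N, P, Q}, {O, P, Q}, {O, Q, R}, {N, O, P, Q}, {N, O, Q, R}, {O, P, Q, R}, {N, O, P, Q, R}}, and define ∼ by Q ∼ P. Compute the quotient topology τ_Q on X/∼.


X/∼ = {[N], [O], [P=Q], [R]}; |τ_Q| = 7.

Equivalence classes: [N], [O], [P=Q], [R].
Quotient map π: X → X/∼ sends N ↦ [N], O ↦ [O], P ↦ [P=Q], Q ↦ [P=Q], R ↦ [R].
For each subset V ⊆ X/∼, compute π^{-1}(V) ⊆ X and check whether π^{-1}(V) ∈ τ. V is open in τ_Q iff π^{-1}(V) ∈ τ.
  V = {}: π^{-1}(V) = ∅ ∈ τ ✓.
  V = {[N]}: π^{-1}(V) = {N} ∉ τ ✗.
  V = {[O]}: π^{-1}(V) = {O} ∉ τ ✗.
  V = {[N], [O]}: π^{-1}(V) = {N, O} ∉ τ ✗.
  V = {[P=Q]}: π^{-1}(V) = {P, Q} ∈ τ ✓.
  V = {[N], [P=Q]}: π^{-1}(V) = {N, P, Q} ∈ τ ✓.
  V = {[O], [P=Q]}: π^{-1}(V) = {O, P, Q} ∈ τ ✓.
  V = {[N], [O], [P=Q]}: π^{-1}(V) = {N, O, P, Q} ∈ τ ✓.
  V = {[R]}: π^{-1}(V) = {R} ∉ τ ✗.
  V = {[N], [R]}: π^{-1}(V) = {N, R} ∉ τ ✗.
  V = {[O], [R]}: π^{-1}(V) = {O, R} ∉ τ ✗.
  V = {[N], [O], [R]}: π^{-1}(V) = {N, O, R} ∉ τ ✗.
  V = {[P=Q], [R]}: π^{-1}(V) = {P, Q, R} ∉ τ ✗.
  V = {[N], [P=Q], [R]}: π^{-1}(V) = {N, P, Q, R} ∉ τ ✗.
  V = {[O], [P=Q], [R]}: π^{-1}(V) = {O, P, Q, R} ∈ τ ✓.
  V = {[N], [O], [P=Q], [R]}: π^{-1}(V) = {N, O, P, Q, R} ∈ τ ✓.
Open sets in the quotient: τ_Q = {{}, {[P=Q]}, {[N], [P=Q]}, {[O], [P=Q]}, {[N], [O], [P=Q]}, {[O], [P=Q], [R]}, {[N], [O], [P=Q], [R]}} (7 elements).


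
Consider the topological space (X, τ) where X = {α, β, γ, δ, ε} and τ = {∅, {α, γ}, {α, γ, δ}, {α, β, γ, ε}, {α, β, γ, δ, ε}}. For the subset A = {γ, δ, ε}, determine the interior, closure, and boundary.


int(A) = ∅, cl(A) = {α, β, γ, δ, ε}, ∂A = {α, β, γ, δ, ε}.

Closed sets in (X, τ) are complements of opens:
  closed(X, τ) = {∅, {δ}, {β, ε}, {β, δ, ε}, {α, β, γ, δ, ε}}.
int(A) = ⋃ {U ∈ τ : U ⊆ A}. Opens contained in A: ∅.
Taking the union of these: int(A) = ∅.
cl(A) = ⋂ {C closed : A ⊆ C}. Closed sets containing A: {α, β, γ, δ, ε}.
Intersecting these: cl(A) = {α, β, γ, δ, ε}.
∂A = cl(A) ∖ int(A) = {α, β, γ, δ, ε} ∖ ∅ = {α, β, γ, δ, ε}.


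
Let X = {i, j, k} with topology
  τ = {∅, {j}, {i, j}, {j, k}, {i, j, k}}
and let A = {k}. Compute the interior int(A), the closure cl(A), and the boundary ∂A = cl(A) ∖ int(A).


int(A) = ∅, cl(A) = {k}, ∂A = {k}.

Closed sets in (X, τ) are complements of opens:
  closed(X, τ) = {∅, {i}, {k}, {i, k}, {i, j, k}}.
int(A) = ⋃ {U ∈ τ : U ⊆ A}. Opens contained in A: ∅.
Taking the union of these: int(A) = ∅.
cl(A) = ⋂ {C closed : A ⊆ C}. Closed sets containing A: {k}, {i, k}, {i, j, k}.
Intersecting these: cl(A) = {k}.
∂A = cl(A) ∖ int(A) = {k} ∖ ∅ = {k}.


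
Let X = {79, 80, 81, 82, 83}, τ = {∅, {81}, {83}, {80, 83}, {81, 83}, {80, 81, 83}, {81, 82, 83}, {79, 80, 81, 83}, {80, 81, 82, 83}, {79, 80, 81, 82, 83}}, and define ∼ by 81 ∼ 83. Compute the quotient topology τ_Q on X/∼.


X/∼ = {[79], [80], [81=83], [82]}; |τ_Q| = 7.

Equivalence classes: [79], [80], [81=83], [82].
Quotient map π: X → X/∼ sends 79 ↦ [79], 80 ↦ [80], 81 ↦ [81=83], 82 ↦ [82], 83 ↦ [81=83].
For each subset V ⊆ X/∼, compute π^{-1}(V) ⊆ X and check whether π^{-1}(V) ∈ τ. V is open in τ_Q iff π^{-1}(V) ∈ τ.
  V = {}: π^{-1}(V) = ∅ ∈ τ ✓.
  V = {[79]}: π^{-1}(V) = {79} ∉ τ ✗.
  V = {[80]}: π^{-1}(V) = {80} ∉ τ ✗.
  V = {[79], [80]}: π^{-1}(V) = {79, 80} ∉ τ ✗.
  V = {[81=83]}: π^{-1}(V) = {81, 83} ∈ τ ✓.
  V = {[79], [81=83]}: π^{-1}(V) = {79, 81, 83} ∉ τ ✗.
  V = {[80], [81=83]}: π^{-1}(V) = {80, 81, 83} ∈ τ ✓.
  V = {[79], [80], [81=83]}: π^{-1}(V) = {79, 80, 81, 83} ∈ τ ✓.
  V = {[82]}: π^{-1}(V) = {82} ∉ τ ✗.
  V = {[79], [82]}: π^{-1}(V) = {79, 82} ∉ τ ✗.
  V = {[80], [82]}: π^{-1}(V) = {80, 82} ∉ τ ✗.
  V = {[79], [80], [82]}: π^{-1}(V) = {79, 80, 82} ∉ τ ✗.
  V = {[81=83], [82]}: π^{-1}(V) = {81, 82, 83} ∈ τ ✓.
  V = {[79], [81=83], [82]}: π^{-1}(V) = {79, 81, 82, 83} ∉ τ ✗.
  V = {[80], [81=83], [82]}: π^{-1}(V) = {80, 81, 82, 83} ∈ τ ✓.
  V = {[79], [80], [81=83], [82]}: π^{-1}(V) = {79, 80, 81, 82, 83} ∈ τ ✓.
Open sets in the quotient: τ_Q = {{}, {[81=83]}, {[80], [81=83]}, {[79], [80], [81=83]}, {[81=83], [82]}, {[80], [81=83], [82]}, {[79], [80], [81=83], [82]}} (7 elements).


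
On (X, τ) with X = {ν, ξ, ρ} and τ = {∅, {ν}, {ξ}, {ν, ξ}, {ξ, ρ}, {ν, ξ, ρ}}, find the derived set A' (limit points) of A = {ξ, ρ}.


A' = {ρ}

For each x ∈ X, list the open sets U ∈ τ with x ∈ U, then check whether U ∩ (A ∖ {x}) ≠ ∅ for every such U.
  x = ν: open {ν} ∋ x has {ν} ∩ (A ∖ {ν}) = ∅, so x is NOT a limit point.
  x = ξ: open {ξ} ∋ x has {ξ} ∩ (A ∖ {ξ}) = ∅, so x is NOT a limit point.
  x = ρ: opens ∋ x are {ξ, ρ}, {ν, ξ, ρ}; each meets A ∖ {ρ}, so x IS a limit point.
Collecting: A' = {ρ}.


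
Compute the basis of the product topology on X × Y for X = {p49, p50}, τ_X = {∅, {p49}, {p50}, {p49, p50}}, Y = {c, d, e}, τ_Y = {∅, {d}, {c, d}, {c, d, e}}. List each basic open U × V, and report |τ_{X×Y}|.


Basis B = {∅ × ∅, {p49} × {d}, {p50} × {d}, {p49} × {c, d}, {p49, p50} × {d}, {p50} × {c, d}, {p49} × {c, d, e}, {p50} × {c, d, e}, {p49, p50} × {c, d}, {p49, p50} × {c, d, e}}; |τ_{X×Y}| = 16.

Enumerate products U × V with U ∈ τ_X, V ∈ τ_Y (deduplicated):
  ∅ × ∅ = {} (∅)
  {p49} × {d} = {(p49,d)}
  {p50} × {d} = {(p50,d)}
  {p49} × {c, d} = {(p49,c), (p49,d)}
  {p49, p50} × {d} = {(p49,d), (p50,d)}
  {p50} × {c, d} = {(p50,c), (p50,d)}
  {p49} × {c, d, e} = {(p49,c), (p49,d), (p49,e)}
  {p50} × {c, d, e} = {(p50,c), (p50,d), (p50,e)}
  {p49, p50} × {c, d} = {(p49,c), (p49,d), (p50,c), (p50,d)}
  {p49, p50} × {c, d, e} = {(p49,c), (p49,d), (p49,e), (p50,c), (p50,d), (p50,e)}
These 10 distinct sets form the basis B.
Close under arbitrary unions to get τ_{X×Y}; counting gives |τ_{X×Y}| = 16.


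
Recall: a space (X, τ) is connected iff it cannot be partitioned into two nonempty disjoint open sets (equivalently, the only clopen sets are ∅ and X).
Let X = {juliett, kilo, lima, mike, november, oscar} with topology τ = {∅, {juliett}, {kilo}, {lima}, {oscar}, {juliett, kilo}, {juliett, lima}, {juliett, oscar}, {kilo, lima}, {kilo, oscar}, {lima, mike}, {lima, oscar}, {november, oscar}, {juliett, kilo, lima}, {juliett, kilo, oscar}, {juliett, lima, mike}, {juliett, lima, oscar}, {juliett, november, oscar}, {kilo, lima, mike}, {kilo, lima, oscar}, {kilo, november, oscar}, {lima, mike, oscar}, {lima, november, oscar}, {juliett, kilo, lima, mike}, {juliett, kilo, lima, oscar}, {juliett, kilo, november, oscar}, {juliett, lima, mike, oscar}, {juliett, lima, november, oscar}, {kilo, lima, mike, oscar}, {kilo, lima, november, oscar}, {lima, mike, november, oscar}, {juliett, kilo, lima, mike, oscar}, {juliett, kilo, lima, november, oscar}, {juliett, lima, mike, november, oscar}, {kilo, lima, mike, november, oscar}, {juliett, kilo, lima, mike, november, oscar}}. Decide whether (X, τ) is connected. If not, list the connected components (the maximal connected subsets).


(X, τ) is disconnected; components = [{juliett}, {kilo}, {lima, mike}, {november, oscar}].

Find clopen sets (U ∈ τ with X ∖ U ∈ τ):
  U = ∅, X ∖ U = {juliett, kilo, lima, mike, november, oscar} — both open, so U is clopen.
  U = {juliett}, X ∖ U = {kilo, lima, mike, november, oscar} — both open, so U is clopen.
  U = {kilo}, X ∖ U = {juliett, lima, mike, november, oscar} — both open, so U is clopen.
  U = {juliett, kilo}, X ∖ U = {lima, mike, november, oscar} — both open, so U is clopen.
  U = {lima, mike}, X ∖ U = {juliett, kilo, november, oscar} — both open, so U is clopen.
  U = {november, oscar}, X ∖ U = {juliett, kilo, lima, mike} — both open, so U is clopen.
  U = {juliett, lima, mike}, X ∖ U = {kilo, november, oscar} — both open, so U is clopen.
  U = {juliett, november, oscar}, X ∖ U = {kilo, lima, mike} — both open, so U is clopen.
  U = {kilo, lima, mike}, X ∖ U = {juliett, november, oscar} — both open, so U is clopen.
  U = {kilo, november, oscar}, X ∖ U = {juliett, lima, mike} — both open, so U is clopen.
  U = {juliett, kilo, lima, mike}, X ∖ U = {november, oscar} — both open, so U is clopen.
  U = {juliett, kilo, november, oscar}, X ∖ U = {lima, mike} — both open, so U is clopen.
  U = {lima, mike, november, oscar}, X ∖ U = {juliett, kilo} — both open, so U is clopen.
  U = {juliett, lima, mike, november, oscar}, X ∖ U = {kilo} — both open, so U is clopen.
  U = {kilo, lima, mike, november, oscar}, X ∖ U = {juliett} — both open, so U is clopen.
  U = {juliett, kilo, lima, mike, november, oscar}, X ∖ U = ∅ — both open, so U is clopen.
Nontrivial clopen(s) exist: e.g. {lima, mike}. So (X, τ) is disconnected.
Compute connected components by grouping points that agree on all clopens:
  component: {juliett}
  component: {kilo}
  component: {lima, mike}
  component: {november, oscar}


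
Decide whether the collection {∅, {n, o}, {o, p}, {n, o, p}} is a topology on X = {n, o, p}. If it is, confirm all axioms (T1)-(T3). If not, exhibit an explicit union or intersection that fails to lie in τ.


τ is NOT a topology on X.

Axiom (T1): ∅ ∈ τ? Yes; X ∈ τ? Yes.
Axiom (T2/T3): check pairwise unions and intersections of members of τ.
Counterexample for (T3): {n, o} ∩ {o, p} = {o} ∉ τ. Therefore τ is NOT a topology.


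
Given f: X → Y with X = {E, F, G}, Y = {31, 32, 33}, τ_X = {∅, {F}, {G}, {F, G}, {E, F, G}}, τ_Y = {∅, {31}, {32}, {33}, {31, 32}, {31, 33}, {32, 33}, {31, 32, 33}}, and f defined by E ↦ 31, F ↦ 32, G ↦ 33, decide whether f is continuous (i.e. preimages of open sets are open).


f is NOT continuous.

Compute f^{-1}(U) for each U ∈ τ_Y:
  U = ∅: f^{-1}(U) = ∅ ∈ τ_X ✓.
  U = {31}: f^{-1}(U) = {E} ∉ τ_X ✗.
  U = {32}: f^{-1}(U) = {F} ∈ τ_X ✓.
  U = {33}: f^{-1}(U) = {G} ∈ τ_X ✓.
  U = {31, 32}: f^{-1}(U) = {E, F} ∉ τ_X ✗.
  U = {31, 33}: f^{-1}(U) = {E, G} ∉ τ_X ✗.
  U = {32, 33}: f^{-1}(U) = {F, G} ∈ τ_X ✓.
  U = {31, 32, 33}: f^{-1}(U) = {E, F, G} ∈ τ_X ✓.
Found U = {31} with f^{-1}(U) = {E} not in τ_X. Therefore f is NOT continuous.


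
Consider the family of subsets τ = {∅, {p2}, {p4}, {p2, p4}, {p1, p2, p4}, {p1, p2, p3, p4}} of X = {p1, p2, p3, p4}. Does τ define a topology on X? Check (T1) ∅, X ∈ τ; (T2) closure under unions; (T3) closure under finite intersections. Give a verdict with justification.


τ IS a topology on X.

Axiom (T1): ∅ ∈ τ? Yes; X ∈ τ? Yes.
Axiom (T2/T3): check pairwise unions and intersections of members of τ.
All pairwise intersections and unions checked — each lies in τ. Therefore τ satisfies (T1), (T2), (T3): it IS a topology on X.


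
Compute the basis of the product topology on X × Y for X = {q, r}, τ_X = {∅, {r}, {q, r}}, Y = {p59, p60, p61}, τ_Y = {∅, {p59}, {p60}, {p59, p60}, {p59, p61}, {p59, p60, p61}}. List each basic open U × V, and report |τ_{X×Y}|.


Basis B = {∅ × ∅, {r} × {p59}, {r} × {p60}, {q, r} × {p59}, {q, r} × {p60}, {r} × {p59, p60}, {r} × {p59, p61}, {r} × {p59, p60, p61}, {q, r} × {p59, p60}, {q, r} × {p59, p61}, {q, r} × {p59, p60, p61}}; |τ_{X×Y}| = 18.

Enumerate products U × V with U ∈ τ_X, V ∈ τ_Y (deduplicated):
  ∅ × ∅ = {} (∅)
  {r} × {p59} = {(r,p59)}
  {r} × {p60} = {(r,p60)}
  {q, r} × {p59} = {(q,p59), (r,p59)}
  {q, r} × {p60} = {(q,p60), (r,p60)}
  {r} × {p59, p60} = {(r,p59), (r,p60)}
  {r} × {p59, p61} = {(r,p59), (r,p61)}
  {r} × {p59, p60, p61} = {(r,p59), (r,p60), (r,p61)}
  {q, r} × {p59, p60} = {(q,p59), (q,p60), (r,p59), (r,p60)}
  {q, r} × {p59, p61} = {(q,p59), (q,p61), (r,p59), (r,p61)}
  {q, r} × {p59, p60, p61} = {(q,p59), (q,p60), (q,p61), (r,p59), (r,p60), (r,p61)}
These 11 distinct sets form the basis B.
Close under arbitrary unions to get τ_{X×Y}; counting gives |τ_{X×Y}| = 18.


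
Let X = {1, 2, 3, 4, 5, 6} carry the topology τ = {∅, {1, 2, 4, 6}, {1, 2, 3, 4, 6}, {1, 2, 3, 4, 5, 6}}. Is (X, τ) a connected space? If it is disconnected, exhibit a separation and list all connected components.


(X, τ) is connected.

Find clopen sets (U ∈ τ with X ∖ U ∈ τ):
  U = ∅, X ∖ U = {1, 2, 3, 4, 5, 6} — both open, so U is clopen.
  U = {1, 2, 3, 4, 5, 6}, X ∖ U = ∅ — both open, so U is clopen.
Only trivial clopens (∅ and X) exist, so (X, τ) is connected.
Compute connected components by grouping points that agree on all clopens:
  component: {1, 2, 3, 4, 5, 6}


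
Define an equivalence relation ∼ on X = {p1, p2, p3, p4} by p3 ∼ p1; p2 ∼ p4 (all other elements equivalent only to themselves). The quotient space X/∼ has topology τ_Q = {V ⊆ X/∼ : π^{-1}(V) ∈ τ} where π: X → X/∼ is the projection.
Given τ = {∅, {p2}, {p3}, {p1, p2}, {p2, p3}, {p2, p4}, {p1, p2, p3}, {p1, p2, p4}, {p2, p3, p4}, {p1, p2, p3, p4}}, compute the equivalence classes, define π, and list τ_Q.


X/∼ = {[p1=p3], [p2=p4]}; |τ_Q| = 3.

Equivalence classes: [p1=p3], [p2=p4].
Quotient map π: X → X/∼ sends p1 ↦ [p1=p3], p2 ↦ [p2=p4], p3 ↦ [p1=p3], p4 ↦ [p2=p4].
For each subset V ⊆ X/∼, compute π^{-1}(V) ⊆ X and check whether π^{-1}(V) ∈ τ. V is open in τ_Q iff π^{-1}(V) ∈ τ.
  V = {}: π^{-1}(V) = ∅ ∈ τ ✓.
  V = {[p1=p3]}: π^{-1}(V) = {p1, p3} ∉ τ ✗.
  V = {[p2=p4]}: π^{-1}(V) = {p2, p4} ∈ τ ✓.
  V = {[p1=p3], [p2=p4]}: π^{-1}(V) = {p1, p2, p3, p4} ∈ τ ✓.
Open sets in the quotient: τ_Q = {{}, {[p2=p4]}, {[p1=p3], [p2=p4]}} (3 elements).


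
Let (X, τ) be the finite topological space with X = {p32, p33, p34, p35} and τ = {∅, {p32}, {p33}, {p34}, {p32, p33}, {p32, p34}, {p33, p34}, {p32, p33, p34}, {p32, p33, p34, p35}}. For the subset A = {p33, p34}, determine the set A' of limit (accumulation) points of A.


A' = {p35}

For each x ∈ X, list the open sets U ∈ τ with x ∈ U, then check whether U ∩ (A ∖ {x}) ≠ ∅ for every such U.
  x = p32: open {p32} ∋ x has {p32} ∩ (A ∖ {p32}) = ∅, so x is NOT a limit point.
  x = p33: open {p33} ∋ x has {p33} ∩ (A ∖ {p33}) = ∅, so x is NOT a limit point.
  x = p34: open {p34} ∋ x has {p34} ∩ (A ∖ {p34}) = ∅, so x is NOT a limit point.
  x = p35: opens ∋ x are {p32, p33, p34, p35}; each meets A ∖ {p35}, so x IS a limit point.
Collecting: A' = {p35}.


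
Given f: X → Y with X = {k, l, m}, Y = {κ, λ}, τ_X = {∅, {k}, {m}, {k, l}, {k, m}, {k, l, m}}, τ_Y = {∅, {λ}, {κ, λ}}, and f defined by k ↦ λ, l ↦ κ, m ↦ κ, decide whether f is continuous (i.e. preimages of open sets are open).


f IS continuous.

Compute f^{-1}(U) for each U ∈ τ_Y:
  U = ∅: f^{-1}(U) = ∅ ∈ τ_X ✓.
  U = {λ}: f^{-1}(U) = {k} ∈ τ_X ✓.
  U = {κ, λ}: f^{-1}(U) = {k, l, m} ∈ τ_X ✓.
Every preimage lies in τ_X, so f IS continuous.


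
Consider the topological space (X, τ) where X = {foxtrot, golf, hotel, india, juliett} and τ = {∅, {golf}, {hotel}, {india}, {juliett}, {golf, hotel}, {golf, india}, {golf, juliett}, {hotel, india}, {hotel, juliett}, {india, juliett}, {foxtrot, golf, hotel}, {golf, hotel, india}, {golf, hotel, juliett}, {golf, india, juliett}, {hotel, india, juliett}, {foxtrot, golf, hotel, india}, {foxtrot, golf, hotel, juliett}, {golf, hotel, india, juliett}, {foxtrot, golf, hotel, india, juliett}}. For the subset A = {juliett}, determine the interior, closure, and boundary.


int(A) = {juliett}, cl(A) = {juliett}, ∂A = ∅.

Closed sets in (X, τ) are complements of opens:
  closed(X, τ) = {∅, {foxtrot}, {india}, {juliett}, {foxtrot, golf}, {foxtrot, hotel}, {foxtrot, india}, {foxtrot, juliett}, {india, juliett}, {foxtrot, golf, hotel}, {foxtrot, golf, india}, {foxtrot, golf, juliett}, {foxtrot, hotel, india}, {foxtrot, hotel, juliett}, {foxtrot, india, juliett}, {foxtrot, golf, hotel, india}, {foxtrot, golf, hotel, juliett}, {foxtrot, golf, india, juliett}, {foxtrot, hotel, india, juliett}, {foxtrot, golf, hotel, india, juliett}}.
int(A) = ⋃ {U ∈ τ : U ⊆ A}. Opens contained in A: ∅, {juliett}.
Taking the union of these: int(A) = {juliett}.
cl(A) = ⋂ {C closed : A ⊆ C}. Closed sets containing A: {juliett}, {foxtrot, juliett}, {india, juliett}, {foxtrot, golf, juliett}, {foxtrot, hotel, juliett}, {foxtrot, india, juliett}, {foxtrot, golf, hotel, juliett}, {foxtrot, golf, india, juliett}, {foxtrot, hotel, india, juliett}, {foxtrot, golf, hotel, india, juliett}.
Intersecting these: cl(A) = {juliett}.
∂A = cl(A) ∖ int(A) = {juliett} ∖ {juliett} = ∅.
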